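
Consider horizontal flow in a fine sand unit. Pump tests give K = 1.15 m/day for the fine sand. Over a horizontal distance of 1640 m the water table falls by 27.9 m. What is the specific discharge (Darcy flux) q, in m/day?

Hydraulic gradient i = Δh / L = 27.9 / 1640 = 0.01701.
Specific discharge q = K · i = 1.150 × 0.01701 = 0.01956 m/day.

0.0196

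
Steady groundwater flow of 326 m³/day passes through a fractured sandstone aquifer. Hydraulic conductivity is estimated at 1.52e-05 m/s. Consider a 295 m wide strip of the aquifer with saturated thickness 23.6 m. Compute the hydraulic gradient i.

0.0357

Convert K: 1.52e-05 m/s × 86400 = 1.313 m/day.
Cross-sectional area A = 295 × 23.6 = 6962 m².
From Q = K·A·i, i = Q / (K·A) = 326 / (1.313 × 6962) = 0.03566.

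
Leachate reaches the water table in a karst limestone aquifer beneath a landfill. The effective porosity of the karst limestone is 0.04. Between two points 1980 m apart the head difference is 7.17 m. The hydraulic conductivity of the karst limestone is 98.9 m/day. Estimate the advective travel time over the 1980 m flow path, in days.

221

Hydraulic gradient i = Δh / L = 7.17 / 1980 = 0.003621.
Darcy flux q = K · i = 98.90 × 0.003621 = 0.3581 m/day.
Seepage velocity v = q / n_e = 0.3581 / 0.04 = 8.953 m/day.
Travel time t = L / v = 1980 / 8.953 = 221.1 days.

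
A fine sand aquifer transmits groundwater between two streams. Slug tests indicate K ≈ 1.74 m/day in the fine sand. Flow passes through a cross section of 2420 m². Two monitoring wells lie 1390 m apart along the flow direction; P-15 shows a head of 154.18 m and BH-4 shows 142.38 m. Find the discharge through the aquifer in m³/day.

35.7

Hydraulic gradient i = (154.18 − 142.38) / 1390 = 11.8 / 1390 = 0.008489.
Darcy's law: Q = K · A · i = 1.740 × 2420 × 0.008489 = 35.75 m³/day.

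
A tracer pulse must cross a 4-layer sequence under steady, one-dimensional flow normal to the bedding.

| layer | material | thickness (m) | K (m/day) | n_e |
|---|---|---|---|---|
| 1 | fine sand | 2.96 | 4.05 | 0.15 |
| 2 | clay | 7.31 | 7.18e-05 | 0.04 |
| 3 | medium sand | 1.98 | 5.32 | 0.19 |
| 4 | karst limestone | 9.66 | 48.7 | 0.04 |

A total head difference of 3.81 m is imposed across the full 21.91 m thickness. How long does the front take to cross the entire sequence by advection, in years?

110

With flow normal to the layers, continuity requires the same specific discharge q through every layer.
Σ(b_i/K_i) = 2.96/4.05 + 7.31/7.18e-05 + 1.98/5.32 + 9.66/48.7 = 1.018e+05 d.
q = Δh / Σ(b_i/K_i) = 3.81 / 1.018e+05 = 3.742e-05 m/day.
In each layer the seepage velocity is v_i = q/n_i, so the layer transit time is t_i = b_i·n_i / q:
  layer 1 (fine sand): t_1 = 2.96 × 0.15 / 3.742e-05 = 11865 d
  layer 2 (clay): t_2 = 7.31 × 0.04 / 3.742e-05 = 7814 d
  layer 3 (medium sand): t_3 = 1.98 × 0.19 / 3.742e-05 = 10053 d
  layer 4 (karst limestone): t_4 = 9.66 × 0.04 / 3.742e-05 = 10325 d
Total t = Σ t_i = 40057 days = 109.7 years.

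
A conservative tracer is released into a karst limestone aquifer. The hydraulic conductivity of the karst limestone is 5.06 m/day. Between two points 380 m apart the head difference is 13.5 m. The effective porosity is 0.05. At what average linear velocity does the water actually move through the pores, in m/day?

Hydraulic gradient i = Δh / L = 13.5 / 380 = 0.03553.
Darcy flux q = K · i = 5.060 × 0.03553 = 0.1798 m/day.
Seepage velocity v = q / n_e = 0.1798 / 0.05 = 3.595 m/day.

3.60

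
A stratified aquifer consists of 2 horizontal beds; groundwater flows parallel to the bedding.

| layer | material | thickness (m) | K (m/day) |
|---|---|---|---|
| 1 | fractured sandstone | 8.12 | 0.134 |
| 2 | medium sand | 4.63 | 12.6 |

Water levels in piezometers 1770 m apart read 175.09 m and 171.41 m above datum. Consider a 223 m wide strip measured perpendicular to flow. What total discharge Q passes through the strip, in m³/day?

Flow is parallel to layering, so each bed carries its own Darcy discharge and the transmissivities add.
Σ(K_i·b_i) = 0.134×8.12 + 12.6×4.63 = 59.43 m²/day.
Hydraulic gradient i = (175.09 − 171.41) / 1770 = 3.68 / 1770 = 0.002079.
Q = Σ(K_i·b_i) · W · i = 59.43 × 223 × 0.002079 = 27.55 m³/day.

27.6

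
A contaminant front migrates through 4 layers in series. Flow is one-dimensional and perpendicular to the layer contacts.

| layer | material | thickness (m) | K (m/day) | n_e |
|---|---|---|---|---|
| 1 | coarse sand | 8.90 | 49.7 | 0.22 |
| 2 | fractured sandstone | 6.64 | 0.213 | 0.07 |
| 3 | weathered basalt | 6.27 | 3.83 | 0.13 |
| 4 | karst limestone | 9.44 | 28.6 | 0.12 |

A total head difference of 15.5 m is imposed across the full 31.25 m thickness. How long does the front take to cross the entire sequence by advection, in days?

9.40

With flow normal to the layers, continuity requires the same specific discharge q through every layer.
Σ(b_i/K_i) = 8.90/49.7 + 6.64/0.213 + 6.27/3.83 + 9.44/28.6 = 33.32 d.
q = Δh / Σ(b_i/K_i) = 15.5 / 33.32 = 0.4652 m/day.
In each layer the seepage velocity is v_i = q/n_i, so the layer transit time is t_i = b_i·n_i / q:
  layer 1 (coarse sand): t_1 = 8.90 × 0.22 / 0.4652 = 4.209 d
  layer 2 (fractured sandstone): t_2 = 6.64 × 0.07 / 0.4652 = 0.9992 d
  layer 3 (weathered basalt): t_3 = 6.27 × 0.13 / 0.4652 = 1.752 d
  layer 4 (karst limestone): t_4 = 9.44 × 0.12 / 0.4652 = 2.435 d
Total t = Σ t_i = 9.396 days.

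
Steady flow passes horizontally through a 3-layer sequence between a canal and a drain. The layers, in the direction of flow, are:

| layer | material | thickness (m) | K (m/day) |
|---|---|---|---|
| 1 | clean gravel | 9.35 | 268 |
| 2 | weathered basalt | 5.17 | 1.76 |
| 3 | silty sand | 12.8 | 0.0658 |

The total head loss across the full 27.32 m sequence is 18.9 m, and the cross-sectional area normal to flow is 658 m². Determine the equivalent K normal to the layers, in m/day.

Flow is perpendicular to layering, so the layers act in series and the equivalent K is the thickness-weighted harmonic mean.
Total thickness L = 9.35 + 5.17 + 12.8 = 27.32 m.
Σ(b_i/K_i) = 9.35/268 + 5.17/1.76 + 12.8/0.0658 = 197.5 d.
K_eq = L / Σ(b_i/K_i) = 27.32 / 197.5 = 0.1383 m/day.

0.138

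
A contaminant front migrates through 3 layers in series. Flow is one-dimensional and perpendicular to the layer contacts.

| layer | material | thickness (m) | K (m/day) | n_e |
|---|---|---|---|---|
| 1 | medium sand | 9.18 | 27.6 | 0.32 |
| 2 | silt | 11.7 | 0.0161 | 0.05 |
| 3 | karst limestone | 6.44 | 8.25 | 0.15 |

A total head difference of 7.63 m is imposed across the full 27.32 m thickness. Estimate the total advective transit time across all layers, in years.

With flow normal to the layers, continuity requires the same specific discharge q through every layer.
Σ(b_i/K_i) = 9.18/27.6 + 11.7/0.0161 + 6.44/8.25 = 727.8 d.
q = Δh / Σ(b_i/K_i) = 7.63 / 727.8 = 0.01048 m/day.
In each layer the seepage velocity is v_i = q/n_i, so the layer transit time is t_i = b_i·n_i / q:
  layer 1 (medium sand): t_1 = 9.18 × 0.32 / 0.01048 = 280.2 d
  layer 2 (silt): t_2 = 11.7 × 0.05 / 0.01048 = 55.80 d
  layer 3 (karst limestone): t_3 = 6.44 × 0.15 / 0.01048 = 92.15 d
Total t = Σ t_i = 428.2 days = 1.172 years.

1.17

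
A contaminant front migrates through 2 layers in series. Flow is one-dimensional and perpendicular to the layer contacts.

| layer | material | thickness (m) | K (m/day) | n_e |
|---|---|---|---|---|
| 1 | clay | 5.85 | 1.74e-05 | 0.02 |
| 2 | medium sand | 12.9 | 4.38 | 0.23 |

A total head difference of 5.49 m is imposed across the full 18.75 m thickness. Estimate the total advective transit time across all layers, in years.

With flow normal to the layers, continuity requires the same specific discharge q through every layer.
Σ(b_i/K_i) = 5.85/1.74e-05 + 12.9/4.38 = 3.362e+05 d.
q = Δh / Σ(b_i/K_i) = 5.49 / 3.362e+05 = 1.633e-05 m/day.
In each layer the seepage velocity is v_i = q/n_i, so the layer transit time is t_i = b_i·n_i / q:
  layer 1 (clay): t_1 = 5.85 × 0.02 / 1.633e-05 = 7165 d
  layer 2 (medium sand): t_2 = 12.9 × 0.23 / 1.633e-05 = 1.817e+05 d
Total t = Σ t_i = 1.889e+05 days = 517.1 years.

517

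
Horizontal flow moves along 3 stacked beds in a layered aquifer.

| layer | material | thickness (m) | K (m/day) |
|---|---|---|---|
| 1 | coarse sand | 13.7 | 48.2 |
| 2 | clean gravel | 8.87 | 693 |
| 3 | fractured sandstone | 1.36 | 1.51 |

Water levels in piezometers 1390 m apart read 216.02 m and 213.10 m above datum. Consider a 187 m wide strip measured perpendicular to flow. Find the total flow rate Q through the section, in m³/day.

Flow is parallel to layering, so each bed carries its own Darcy discharge and the transmissivities add.
Σ(K_i·b_i) = 48.2×13.7 + 693×8.87 + 1.51×1.36 = 6809 m²/day.
Hydraulic gradient i = (216.02 − 213.10) / 1390 = 2.92 / 1390 = 0.002101.
Q = Σ(K_i·b_i) · W · i = 6809 × 187 × 0.002101 = 2675 m³/day.

2670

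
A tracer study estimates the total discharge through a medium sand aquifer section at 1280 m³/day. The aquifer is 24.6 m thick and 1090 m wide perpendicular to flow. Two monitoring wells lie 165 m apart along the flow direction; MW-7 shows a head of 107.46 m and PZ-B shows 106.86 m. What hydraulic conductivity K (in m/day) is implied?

13.1

Cross-sectional area A = 1090 × 24.6 = 26814 m².
Hydraulic gradient i = (107.46 − 106.86) / 165 = 0.6 / 165 = 0.003636.
From Q = K·A·i, K = Q / (A·i) = 1280 / (26814 × 0.003636) = 13.13 m/day.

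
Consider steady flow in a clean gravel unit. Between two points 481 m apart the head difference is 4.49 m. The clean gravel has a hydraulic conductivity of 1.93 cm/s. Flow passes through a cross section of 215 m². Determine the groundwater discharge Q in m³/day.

Convert K: 1.93 cm/s × 864 = 1668 m/day.
Hydraulic gradient i = Δh / L = 4.49 / 481 = 0.009335.
Darcy's law: Q = K · A · i = 1668 × 215.0 × 0.009335 = 3347 m³/day.

3350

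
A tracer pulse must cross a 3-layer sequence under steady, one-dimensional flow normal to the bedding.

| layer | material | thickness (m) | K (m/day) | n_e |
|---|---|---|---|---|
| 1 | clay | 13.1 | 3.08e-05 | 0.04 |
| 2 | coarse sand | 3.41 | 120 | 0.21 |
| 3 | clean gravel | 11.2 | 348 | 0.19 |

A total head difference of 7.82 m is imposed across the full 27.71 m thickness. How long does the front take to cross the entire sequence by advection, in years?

502

With flow normal to the layers, continuity requires the same specific discharge q through every layer.
Σ(b_i/K_i) = 13.1/3.08e-05 + 3.41/120 + 11.2/348 = 4.253e+05 d.
q = Δh / Σ(b_i/K_i) = 7.82 / 4.253e+05 = 1.839e-05 m/day.
In each layer the seepage velocity is v_i = q/n_i, so the layer transit time is t_i = b_i·n_i / q:
  layer 1 (clay): t_1 = 13.1 × 0.04 / 1.839e-05 = 28500 d
  layer 2 (coarse sand): t_2 = 3.41 × 0.21 / 1.839e-05 = 38948 d
  layer 3 (clean gravel): t_3 = 11.2 × 0.19 / 1.839e-05 = 1.157e+05 d
Total t = Σ t_i = 1.832e+05 days = 501.5 years.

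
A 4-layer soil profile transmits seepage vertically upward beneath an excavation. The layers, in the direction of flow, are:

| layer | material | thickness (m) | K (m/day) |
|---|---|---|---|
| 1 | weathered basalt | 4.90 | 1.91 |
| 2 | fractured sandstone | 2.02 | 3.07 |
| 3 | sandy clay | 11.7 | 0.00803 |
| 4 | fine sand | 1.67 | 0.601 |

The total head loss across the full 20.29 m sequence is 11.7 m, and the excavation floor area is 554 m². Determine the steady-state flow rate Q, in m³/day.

Flow is perpendicular to layering, so the layers act in series and the equivalent K is the thickness-weighted harmonic mean.
Total thickness L = 4.90 + 2.02 + 11.7 + 1.67 = 20.29 m.
Σ(b_i/K_i) = 4.90/1.91 + 2.02/3.07 + 11.7/0.00803 + 1.67/0.601 = 1463 d.
K_eq = L / Σ(b_i/K_i) = 20.29 / 1463 = 0.01387 m/day.
Q = K_eq · A · (Δh/L) = 0.01387 × 554 × (11.7/20.29) = 4.430 m³/day.

4.43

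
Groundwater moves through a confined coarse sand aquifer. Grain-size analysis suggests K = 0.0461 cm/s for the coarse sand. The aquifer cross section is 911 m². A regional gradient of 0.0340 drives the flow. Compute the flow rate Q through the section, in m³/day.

1230

Convert K: 0.0461 cm/s × 864 = 39.83 m/day.
Hydraulic gradient i = 0.0340.
Darcy's law: Q = K · A · i = 39.83 × 911.0 × 0.03400 = 1234 m³/day.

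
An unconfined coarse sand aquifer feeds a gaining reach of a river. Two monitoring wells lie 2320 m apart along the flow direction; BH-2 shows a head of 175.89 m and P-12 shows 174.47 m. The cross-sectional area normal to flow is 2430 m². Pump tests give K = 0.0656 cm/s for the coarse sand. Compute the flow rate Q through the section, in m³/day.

Convert K: 0.0656 cm/s × 864 = 56.68 m/day.
Hydraulic gradient i = (175.89 − 174.47) / 2320 = 1.42 / 2320 = 0.0006121.
Darcy's law: Q = K · A · i = 56.68 × 2430 × 0.0006121 = 84.30 m³/day.

84.3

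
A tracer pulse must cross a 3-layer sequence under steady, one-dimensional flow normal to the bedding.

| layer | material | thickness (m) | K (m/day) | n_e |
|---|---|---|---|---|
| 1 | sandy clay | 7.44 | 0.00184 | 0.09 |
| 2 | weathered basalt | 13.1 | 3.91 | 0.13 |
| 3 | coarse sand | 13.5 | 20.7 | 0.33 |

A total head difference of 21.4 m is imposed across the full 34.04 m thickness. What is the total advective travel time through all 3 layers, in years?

3.54

With flow normal to the layers, continuity requires the same specific discharge q through every layer.
Σ(b_i/K_i) = 7.44/0.00184 + 13.1/3.91 + 13.5/20.7 = 4047 d.
q = Δh / Σ(b_i/K_i) = 21.4 / 4047 = 0.005287 m/day.
In each layer the seepage velocity is v_i = q/n_i, so the layer transit time is t_i = b_i·n_i / q:
  layer 1 (sandy clay): t_1 = 7.44 × 0.09 / 0.005287 = 126.6 d
  layer 2 (weathered basalt): t_2 = 13.1 × 0.13 / 0.005287 = 322.1 d
  layer 3 (coarse sand): t_3 = 13.5 × 0.33 / 0.005287 = 842.6 d
Total t = Σ t_i = 1291 days = 3.535 years.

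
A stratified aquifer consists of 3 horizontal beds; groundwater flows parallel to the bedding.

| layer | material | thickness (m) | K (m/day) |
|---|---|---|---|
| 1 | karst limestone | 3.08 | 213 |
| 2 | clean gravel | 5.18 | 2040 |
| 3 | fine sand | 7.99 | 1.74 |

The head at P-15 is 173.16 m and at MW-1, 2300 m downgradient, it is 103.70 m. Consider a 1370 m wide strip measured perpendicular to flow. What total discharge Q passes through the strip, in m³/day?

Flow is parallel to layering, so each bed carries its own Darcy discharge and the transmissivities add.
Σ(K_i·b_i) = 213×3.08 + 2040×5.18 + 1.74×7.99 = 11237 m²/day.
Hydraulic gradient i = (173.16 − 103.70) / 2300 = 69.46 / 2300 = 0.03020.
Q = Σ(K_i·b_i) · W · i = 11237 × 1370 × 0.03020 = 4.649e+05 m³/day.

465000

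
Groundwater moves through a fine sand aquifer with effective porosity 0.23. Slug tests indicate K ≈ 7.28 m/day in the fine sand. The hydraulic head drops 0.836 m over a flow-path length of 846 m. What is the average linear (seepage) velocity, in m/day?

Hydraulic gradient i = Δh / L = 0.836 / 846 = 0.0009882.
Darcy flux q = K · i = 7.280 × 0.0009882 = 0.007194 m/day.
Seepage velocity v = q / n_e = 0.007194 / 0.23 = 0.03128 m/day.

0.0313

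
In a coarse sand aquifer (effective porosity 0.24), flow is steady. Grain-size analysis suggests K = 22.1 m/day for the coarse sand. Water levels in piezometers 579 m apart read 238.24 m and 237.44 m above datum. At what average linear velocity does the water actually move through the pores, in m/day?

0.127

Hydraulic gradient i = (238.24 − 237.44) / 579 = 0.8 / 579 = 0.001382.
Darcy flux q = K · i = 22.10 × 0.001382 = 0.03054 m/day.
Seepage velocity v = q / n_e = 0.03054 / 0.24 = 0.1272 m/day.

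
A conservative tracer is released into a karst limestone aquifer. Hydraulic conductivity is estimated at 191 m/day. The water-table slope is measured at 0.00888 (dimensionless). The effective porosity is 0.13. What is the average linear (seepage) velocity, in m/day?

13.0

Hydraulic gradient i = 0.00888.
Darcy flux q = K · i = 191.0 × 0.008880 = 1.696 m/day.
Seepage velocity v = q / n_e = 1.696 / 0.13 = 13.05 m/day.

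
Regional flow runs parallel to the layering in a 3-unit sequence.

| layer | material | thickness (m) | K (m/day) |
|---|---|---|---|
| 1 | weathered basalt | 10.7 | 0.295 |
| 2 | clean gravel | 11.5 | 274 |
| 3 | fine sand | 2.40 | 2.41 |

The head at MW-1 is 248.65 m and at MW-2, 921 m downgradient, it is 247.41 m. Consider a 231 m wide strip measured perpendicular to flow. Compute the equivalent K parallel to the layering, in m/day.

128

Flow is parallel to layering, so each bed carries its own Darcy discharge and the transmissivities add.
Σ(K_i·b_i) = 0.295×10.7 + 274×11.5 + 2.41×2.40 = 3160 m²/day.
Total thickness b = 24.60 m, so K_eq = Σ(K_i·b_i)/b = 128.5 m/day.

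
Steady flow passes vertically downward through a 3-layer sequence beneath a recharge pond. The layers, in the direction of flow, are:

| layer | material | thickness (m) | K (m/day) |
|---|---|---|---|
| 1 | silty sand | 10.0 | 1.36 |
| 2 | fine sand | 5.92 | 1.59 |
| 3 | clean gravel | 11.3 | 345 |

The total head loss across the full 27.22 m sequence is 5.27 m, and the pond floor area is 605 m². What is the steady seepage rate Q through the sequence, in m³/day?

Flow is perpendicular to layering, so the layers act in series and the equivalent K is the thickness-weighted harmonic mean.
Total thickness L = 10.0 + 5.92 + 11.3 = 27.22 m.
Σ(b_i/K_i) = 10.0/1.36 + 5.92/1.59 + 11.3/345 = 11.11 d.
K_eq = L / Σ(b_i/K_i) = 27.22 / 11.11 = 2.450 m/day.
Q = K_eq · A · (Δh/L) = 2.450 × 605 × (5.27/27.22) = 287.0 m³/day.

287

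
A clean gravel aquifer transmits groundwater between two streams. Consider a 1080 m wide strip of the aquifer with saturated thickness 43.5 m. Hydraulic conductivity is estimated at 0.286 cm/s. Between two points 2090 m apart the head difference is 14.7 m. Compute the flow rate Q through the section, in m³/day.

Convert K: 0.286 cm/s × 864 = 247.1 m/day.
Cross-sectional area A = 1080 × 43.5 = 46980 m².
Hydraulic gradient i = Δh / L = 14.7 / 2090 = 0.007033.
Darcy's law: Q = K · A · i = 247.1 × 46980 × 0.007033 = 81651 m³/day.

81700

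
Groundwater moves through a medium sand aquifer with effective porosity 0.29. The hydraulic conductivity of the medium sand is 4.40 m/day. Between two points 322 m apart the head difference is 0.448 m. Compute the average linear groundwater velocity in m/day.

Hydraulic gradient i = Δh / L = 0.448 / 322 = 0.001391.
Darcy flux q = K · i = 4.400 × 0.001391 = 0.006122 m/day.
Seepage velocity v = q / n_e = 0.006122 / 0.29 = 0.02111 m/day.

0.0211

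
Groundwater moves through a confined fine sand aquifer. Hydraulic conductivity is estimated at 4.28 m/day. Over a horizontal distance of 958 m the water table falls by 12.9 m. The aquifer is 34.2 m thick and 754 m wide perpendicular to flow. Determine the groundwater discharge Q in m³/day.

1490

Cross-sectional area A = 754 × 34.2 = 25787 m².
Hydraulic gradient i = Δh / L = 12.9 / 958 = 0.01347.
Darcy's law: Q = K · A · i = 4.280 × 25787 × 0.01347 = 1486 m³/day.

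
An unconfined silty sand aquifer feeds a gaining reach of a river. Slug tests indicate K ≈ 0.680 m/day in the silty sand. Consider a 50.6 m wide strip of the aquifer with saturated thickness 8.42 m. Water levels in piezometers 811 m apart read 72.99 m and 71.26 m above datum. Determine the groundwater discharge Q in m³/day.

0.618

Cross-sectional area A = 50.6 × 8.42 = 426.1 m².
Hydraulic gradient i = (72.99 − 71.26) / 811 = 1.73 / 811 = 0.002133.
Darcy's law: Q = K · A · i = 0.6800 × 426.1 × 0.002133 = 0.6180 m³/day.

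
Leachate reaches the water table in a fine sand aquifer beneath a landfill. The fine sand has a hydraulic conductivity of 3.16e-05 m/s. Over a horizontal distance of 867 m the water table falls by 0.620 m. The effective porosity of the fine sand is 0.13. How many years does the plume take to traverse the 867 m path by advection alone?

Convert K: 3.16e-05 m/s × 86400 = 2.730 m/day.
Hydraulic gradient i = Δh / L = 0.620 / 867 = 0.0007151.
Darcy flux q = K · i = 2.730 × 0.0007151 = 0.001952 m/day.
Seepage velocity v = q / n_e = 0.001952 / 0.13 = 0.01502 m/day.
Travel time t = L / v = 867 / 0.01502 = 57728 days = 158.1 years.

158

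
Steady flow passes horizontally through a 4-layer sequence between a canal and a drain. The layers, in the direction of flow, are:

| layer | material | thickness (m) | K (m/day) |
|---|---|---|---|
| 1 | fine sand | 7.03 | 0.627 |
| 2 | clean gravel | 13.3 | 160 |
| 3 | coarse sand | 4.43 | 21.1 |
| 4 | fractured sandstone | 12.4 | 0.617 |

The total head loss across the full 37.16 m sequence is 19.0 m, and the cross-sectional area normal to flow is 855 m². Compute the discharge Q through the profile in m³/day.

514

Flow is perpendicular to layering, so the layers act in series and the equivalent K is the thickness-weighted harmonic mean.
Total thickness L = 7.03 + 13.3 + 4.43 + 12.4 = 37.16 m.
Σ(b_i/K_i) = 7.03/0.627 + 13.3/160 + 4.43/21.1 + 12.4/0.617 = 31.60 d.
K_eq = L / Σ(b_i/K_i) = 37.16 / 31.60 = 1.176 m/day.
Q = K_eq · A · (Δh/L) = 1.176 × 855 × (19.0/37.16) = 514.0 m³/day.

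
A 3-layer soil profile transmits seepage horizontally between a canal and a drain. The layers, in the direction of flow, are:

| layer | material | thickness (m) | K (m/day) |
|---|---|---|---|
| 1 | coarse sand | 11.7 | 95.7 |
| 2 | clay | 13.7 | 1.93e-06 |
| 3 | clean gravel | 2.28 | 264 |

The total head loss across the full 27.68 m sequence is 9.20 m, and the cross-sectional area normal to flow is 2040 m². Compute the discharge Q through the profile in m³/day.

Flow is perpendicular to layering, so the layers act in series and the equivalent K is the thickness-weighted harmonic mean.
Total thickness L = 11.7 + 13.7 + 2.28 = 27.68 m.
Σ(b_i/K_i) = 11.7/95.7 + 13.7/1.93e-06 + 2.28/264 = 7.098e+06 d.
K_eq = L / Σ(b_i/K_i) = 27.68 / 7.098e+06 = 3.899e-06 m/day.
Q = K_eq · A · (Δh/L) = 3.899e-06 × 2040 × (9.20/27.68) = 0.002644 m³/day.

0.00264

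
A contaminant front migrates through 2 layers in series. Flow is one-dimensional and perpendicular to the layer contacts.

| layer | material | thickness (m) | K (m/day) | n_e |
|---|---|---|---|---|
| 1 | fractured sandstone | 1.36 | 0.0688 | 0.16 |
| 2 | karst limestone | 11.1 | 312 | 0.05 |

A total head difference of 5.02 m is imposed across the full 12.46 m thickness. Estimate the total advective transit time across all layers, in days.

3.05

With flow normal to the layers, continuity requires the same specific discharge q through every layer.
Σ(b_i/K_i) = 1.36/0.0688 + 11.1/312 = 19.80 d.
q = Δh / Σ(b_i/K_i) = 5.02 / 19.80 = 0.2535 m/day.
In each layer the seepage velocity is v_i = q/n_i, so the layer transit time is t_i = b_i·n_i / q:
  layer 1 (fractured sandstone): t_1 = 1.36 × 0.16 / 0.2535 = 0.8584 d
  layer 2 (karst limestone): t_2 = 11.1 × 0.05 / 0.2535 = 2.189 d
Total t = Σ t_i = 3.048 days.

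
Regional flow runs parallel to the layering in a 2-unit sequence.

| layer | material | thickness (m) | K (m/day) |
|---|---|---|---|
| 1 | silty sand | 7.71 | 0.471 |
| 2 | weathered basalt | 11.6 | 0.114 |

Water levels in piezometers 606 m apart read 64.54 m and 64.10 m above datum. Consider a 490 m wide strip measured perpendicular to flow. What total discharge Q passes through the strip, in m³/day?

1.76

Flow is parallel to layering, so each bed carries its own Darcy discharge and the transmissivities add.
Σ(K_i·b_i) = 0.471×7.71 + 0.114×11.6 = 4.954 m²/day.
Hydraulic gradient i = (64.54 − 64.10) / 606 = 0.44 / 606 = 0.0007261.
Q = Σ(K_i·b_i) · W · i = 4.954 × 490 × 0.0007261 = 1.762 m³/day.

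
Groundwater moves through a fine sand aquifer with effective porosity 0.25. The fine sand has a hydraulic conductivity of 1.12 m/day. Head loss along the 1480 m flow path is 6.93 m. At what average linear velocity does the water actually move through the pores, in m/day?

0.0210

Hydraulic gradient i = Δh / L = 6.93 / 1480 = 0.004682.
Darcy flux q = K · i = 1.120 × 0.004682 = 0.005244 m/day.
Seepage velocity v = q / n_e = 0.005244 / 0.25 = 0.02098 m/day.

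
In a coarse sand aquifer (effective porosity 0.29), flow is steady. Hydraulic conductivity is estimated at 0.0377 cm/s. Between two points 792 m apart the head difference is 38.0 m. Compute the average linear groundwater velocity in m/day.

5.39

Convert K: 0.0377 cm/s × 864 = 32.57 m/day.
Hydraulic gradient i = Δh / L = 38.0 / 792 = 0.04798.
Darcy flux q = K · i = 32.57 × 0.04798 = 1.563 m/day.
Seepage velocity v = q / n_e = 1.563 / 0.29 = 5.389 m/day.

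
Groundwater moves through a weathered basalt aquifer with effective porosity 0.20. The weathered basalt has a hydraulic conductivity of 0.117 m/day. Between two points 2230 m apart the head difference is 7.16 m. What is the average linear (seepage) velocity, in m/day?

Hydraulic gradient i = Δh / L = 7.16 / 2230 = 0.003211.
Darcy flux q = K · i = 0.1170 × 0.003211 = 0.0003757 m/day.
Seepage velocity v = q / n_e = 0.0003757 / 0.20 = 0.001878 m/day.

0.00188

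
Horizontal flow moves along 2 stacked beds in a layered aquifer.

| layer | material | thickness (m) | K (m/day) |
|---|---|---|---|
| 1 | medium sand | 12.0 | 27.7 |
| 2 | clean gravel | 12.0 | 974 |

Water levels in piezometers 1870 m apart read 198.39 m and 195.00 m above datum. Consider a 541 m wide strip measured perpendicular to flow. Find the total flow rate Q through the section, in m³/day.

Flow is parallel to layering, so each bed carries its own Darcy discharge and the transmissivities add.
Σ(K_i·b_i) = 27.7×12.0 + 974×12.0 = 12020 m²/day.
Hydraulic gradient i = (198.39 − 195.00) / 1870 = 3.39 / 1870 = 0.001813.
Q = Σ(K_i·b_i) · W · i = 12020 × 541 × 0.001813 = 11789 m³/day.

11800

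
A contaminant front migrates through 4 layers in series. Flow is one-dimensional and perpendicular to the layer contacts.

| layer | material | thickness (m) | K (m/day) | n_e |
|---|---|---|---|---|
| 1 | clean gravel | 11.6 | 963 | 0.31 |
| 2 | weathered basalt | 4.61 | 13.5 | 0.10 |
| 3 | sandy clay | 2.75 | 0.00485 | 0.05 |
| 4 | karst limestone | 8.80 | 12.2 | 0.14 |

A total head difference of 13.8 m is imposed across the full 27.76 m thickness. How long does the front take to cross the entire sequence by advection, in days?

223

With flow normal to the layers, continuity requires the same specific discharge q through every layer.
Σ(b_i/K_i) = 11.6/963 + 4.61/13.5 + 2.75/0.00485 + 8.80/12.2 = 568.1 d.
q = Δh / Σ(b_i/K_i) = 13.8 / 568.1 = 0.02429 m/day.
In each layer the seepage velocity is v_i = q/n_i, so the layer transit time is t_i = b_i·n_i / q:
  layer 1 (clean gravel): t_1 = 11.6 × 0.31 / 0.02429 = 148.0 d
  layer 2 (weathered basalt): t_2 = 4.61 × 0.10 / 0.02429 = 18.98 d
  layer 3 (sandy clay): t_3 = 2.75 × 0.05 / 0.02429 = 5.660 d
  layer 4 (karst limestone): t_4 = 8.80 × 0.14 / 0.02429 = 50.72 d
Total t = Σ t_i = 223.4 days.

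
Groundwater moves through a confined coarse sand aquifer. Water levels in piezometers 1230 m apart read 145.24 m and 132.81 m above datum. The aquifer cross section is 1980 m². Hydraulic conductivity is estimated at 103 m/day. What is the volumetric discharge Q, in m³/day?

2060

Hydraulic gradient i = (145.24 − 132.81) / 1230 = 12.43 / 1230 = 0.01011.
Darcy's law: Q = K · A · i = 103.0 × 1980 × 0.01011 = 2061 m³/day.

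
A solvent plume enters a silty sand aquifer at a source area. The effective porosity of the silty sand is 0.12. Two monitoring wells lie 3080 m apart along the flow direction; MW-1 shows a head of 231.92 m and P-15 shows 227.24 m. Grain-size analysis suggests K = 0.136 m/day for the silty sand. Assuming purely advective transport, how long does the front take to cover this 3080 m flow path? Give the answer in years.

Hydraulic gradient i = (231.92 − 227.24) / 3080 = 4.68 / 3080 = 0.001519.
Darcy flux q = K · i = 0.1360 × 0.001519 = 0.0002066 m/day.
Seepage velocity v = q / n_e = 0.0002066 / 0.12 = 0.001722 m/day.
Travel time t = L / v = 3080 / 0.001722 = 1.789e+06 days = 4897 years.

4900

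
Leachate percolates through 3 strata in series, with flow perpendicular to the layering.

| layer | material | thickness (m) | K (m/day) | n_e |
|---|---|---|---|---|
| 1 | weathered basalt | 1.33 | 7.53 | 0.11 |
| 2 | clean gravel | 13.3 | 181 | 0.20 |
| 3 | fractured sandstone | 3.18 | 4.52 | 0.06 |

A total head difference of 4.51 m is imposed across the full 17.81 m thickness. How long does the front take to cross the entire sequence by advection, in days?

0.634

With flow normal to the layers, continuity requires the same specific discharge q through every layer.
Σ(b_i/K_i) = 1.33/7.53 + 13.3/181 + 3.18/4.52 = 0.9536 d.
q = Δh / Σ(b_i/K_i) = 4.51 / 0.9536 = 4.729 m/day.
In each layer the seepage velocity is v_i = q/n_i, so the layer transit time is t_i = b_i·n_i / q:
  layer 1 (weathered basalt): t_1 = 1.33 × 0.11 / 4.729 = 0.03094 d
  layer 2 (clean gravel): t_2 = 13.3 × 0.20 / 4.729 = 0.5625 d
  layer 3 (fractured sandstone): t_3 = 3.18 × 0.06 / 4.729 = 0.04034 d
Total t = Σ t_i = 0.6337 days.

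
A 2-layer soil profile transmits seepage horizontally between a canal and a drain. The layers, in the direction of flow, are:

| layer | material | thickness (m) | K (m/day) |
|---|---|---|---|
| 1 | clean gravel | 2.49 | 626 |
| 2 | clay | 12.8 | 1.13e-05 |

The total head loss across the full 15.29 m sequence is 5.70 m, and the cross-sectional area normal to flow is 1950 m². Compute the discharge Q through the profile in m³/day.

0.00981

Flow is perpendicular to layering, so the layers act in series and the equivalent K is the thickness-weighted harmonic mean.
Total thickness L = 2.49 + 12.8 = 15.29 m.
Σ(b_i/K_i) = 2.49/626 + 12.8/1.13e-05 = 1.133e+06 d.
K_eq = L / Σ(b_i/K_i) = 15.29 / 1.133e+06 = 1.350e-05 m/day.
Q = K_eq · A · (Δh/L) = 1.350e-05 × 1950 × (5.70/15.29) = 0.009812 m³/day.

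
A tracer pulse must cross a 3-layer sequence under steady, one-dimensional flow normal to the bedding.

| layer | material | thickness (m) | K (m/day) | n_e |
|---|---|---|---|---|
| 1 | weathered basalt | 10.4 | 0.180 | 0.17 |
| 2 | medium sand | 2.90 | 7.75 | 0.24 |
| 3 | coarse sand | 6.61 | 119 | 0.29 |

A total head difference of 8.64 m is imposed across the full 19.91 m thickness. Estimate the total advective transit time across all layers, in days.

29.5

With flow normal to the layers, continuity requires the same specific discharge q through every layer.
Σ(b_i/K_i) = 10.4/0.180 + 2.90/7.75 + 6.61/119 = 58.21 d.
q = Δh / Σ(b_i/K_i) = 8.64 / 58.21 = 0.1484 m/day.
In each layer the seepage velocity is v_i = q/n_i, so the layer transit time is t_i = b_i·n_i / q:
  layer 1 (weathered basalt): t_1 = 10.4 × 0.17 / 0.1484 = 11.91 d
  layer 2 (medium sand): t_2 = 2.90 × 0.24 / 0.1484 = 4.689 d
  layer 3 (coarse sand): t_3 = 6.61 × 0.29 / 0.1484 = 12.91 d
Total t = Σ t_i = 29.51 days.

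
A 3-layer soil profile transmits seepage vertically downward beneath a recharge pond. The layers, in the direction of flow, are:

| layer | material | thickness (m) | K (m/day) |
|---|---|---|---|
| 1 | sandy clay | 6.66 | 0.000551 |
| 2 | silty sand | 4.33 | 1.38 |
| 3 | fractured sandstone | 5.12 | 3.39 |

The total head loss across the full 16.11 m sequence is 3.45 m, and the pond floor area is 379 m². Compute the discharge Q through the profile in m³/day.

Flow is perpendicular to layering, so the layers act in series and the equivalent K is the thickness-weighted harmonic mean.
Total thickness L = 6.66 + 4.33 + 5.12 = 16.11 m.
Σ(b_i/K_i) = 6.66/0.000551 + 4.33/1.38 + 5.12/3.39 = 12092 d.
K_eq = L / Σ(b_i/K_i) = 16.11 / 12092 = 0.001332 m/day.
Q = K_eq · A · (Δh/L) = 0.001332 × 379 × (3.45/16.11) = 0.1081 m³/day.

0.108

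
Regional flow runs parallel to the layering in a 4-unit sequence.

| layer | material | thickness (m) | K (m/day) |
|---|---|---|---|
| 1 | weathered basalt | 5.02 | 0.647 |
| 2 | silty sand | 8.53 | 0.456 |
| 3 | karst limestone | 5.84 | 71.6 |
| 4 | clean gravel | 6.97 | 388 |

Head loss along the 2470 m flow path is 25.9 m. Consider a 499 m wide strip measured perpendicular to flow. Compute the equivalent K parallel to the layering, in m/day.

119

Flow is parallel to layering, so each bed carries its own Darcy discharge and the transmissivities add.
Σ(K_i·b_i) = 0.647×5.02 + 0.456×8.53 + 71.6×5.84 + 388×6.97 = 3130 m²/day.
Total thickness b = 26.36 m, so K_eq = Σ(K_i·b_i)/b = 118.7 m/day.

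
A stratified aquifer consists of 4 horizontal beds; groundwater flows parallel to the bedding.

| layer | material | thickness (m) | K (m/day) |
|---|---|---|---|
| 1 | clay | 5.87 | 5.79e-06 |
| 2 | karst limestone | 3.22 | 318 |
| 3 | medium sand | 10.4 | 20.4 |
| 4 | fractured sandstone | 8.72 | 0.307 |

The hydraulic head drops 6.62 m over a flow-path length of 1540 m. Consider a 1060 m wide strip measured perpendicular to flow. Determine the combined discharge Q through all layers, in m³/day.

5640

Flow is parallel to layering, so each bed carries its own Darcy discharge and the transmissivities add.
Σ(K_i·b_i) = 5.79e-06×5.87 + 318×3.22 + 20.4×10.4 + 0.307×8.72 = 1239 m²/day.
Hydraulic gradient i = Δh / L = 6.62 / 1540 = 0.004299.
Q = Σ(K_i·b_i) · W · i = 1239 × 1060 × 0.004299 = 5645 m³/day.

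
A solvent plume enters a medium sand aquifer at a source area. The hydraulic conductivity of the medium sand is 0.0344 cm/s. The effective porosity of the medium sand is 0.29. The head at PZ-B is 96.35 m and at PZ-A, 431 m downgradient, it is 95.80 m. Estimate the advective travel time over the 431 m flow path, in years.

Convert K: 0.0344 cm/s × 864 = 29.72 m/day.
Hydraulic gradient i = (96.35 − 95.80) / 431 = 0.55 / 431 = 0.001276.
Darcy flux q = K · i = 29.72 × 0.001276 = 0.03793 m/day.
Seepage velocity v = q / n_e = 0.03793 / 0.29 = 0.1308 m/day.
Travel time t = L / v = 431 / 0.1308 = 3295 days = 9.023 years.

9.02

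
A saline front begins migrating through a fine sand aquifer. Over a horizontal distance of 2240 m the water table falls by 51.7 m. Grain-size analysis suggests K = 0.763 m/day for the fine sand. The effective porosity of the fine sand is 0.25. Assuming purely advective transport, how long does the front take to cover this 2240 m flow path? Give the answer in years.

87.1

Hydraulic gradient i = Δh / L = 51.7 / 2240 = 0.02308.
Darcy flux q = K · i = 0.7630 × 0.02308 = 0.01761 m/day.
Seepage velocity v = q / n_e = 0.01761 / 0.25 = 0.07044 m/day.
Travel time t = L / v = 2240 / 0.07044 = 31800 days = 87.06 years.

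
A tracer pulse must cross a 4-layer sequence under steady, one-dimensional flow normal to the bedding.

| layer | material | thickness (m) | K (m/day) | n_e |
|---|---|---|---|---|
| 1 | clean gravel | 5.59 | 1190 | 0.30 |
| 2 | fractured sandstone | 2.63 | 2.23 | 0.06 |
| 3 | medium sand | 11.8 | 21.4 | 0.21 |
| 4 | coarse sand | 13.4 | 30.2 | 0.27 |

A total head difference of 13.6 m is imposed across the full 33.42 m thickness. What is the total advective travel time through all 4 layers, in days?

1.27

With flow normal to the layers, continuity requires the same specific discharge q through every layer.
Σ(b_i/K_i) = 5.59/1190 + 2.63/2.23 + 11.8/21.4 + 13.4/30.2 = 2.179 d.
q = Δh / Σ(b_i/K_i) = 13.6 / 2.179 = 6.241 m/day.
In each layer the seepage velocity is v_i = q/n_i, so the layer transit time is t_i = b_i·n_i / q:
  layer 1 (clean gravel): t_1 = 5.59 × 0.30 / 6.241 = 0.2687 d
  layer 2 (fractured sandstone): t_2 = 2.63 × 0.06 / 6.241 = 0.02528 d
  layer 3 (medium sand): t_3 = 11.8 × 0.21 / 6.241 = 0.3971 d
  layer 4 (coarse sand): t_4 = 13.4 × 0.27 / 6.241 = 0.5797 d
Total t = Σ t_i = 1.271 days.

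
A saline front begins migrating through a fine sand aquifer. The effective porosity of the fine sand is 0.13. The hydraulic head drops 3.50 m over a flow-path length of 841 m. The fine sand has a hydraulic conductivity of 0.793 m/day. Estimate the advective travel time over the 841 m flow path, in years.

Hydraulic gradient i = Δh / L = 3.50 / 841 = 0.004162.
Darcy flux q = K · i = 0.7930 × 0.004162 = 0.003300 m/day.
Seepage velocity v = q / n_e = 0.003300 / 0.13 = 0.02539 m/day.
Travel time t = L / v = 841 / 0.02539 = 33128 days = 90.70 years.

90.7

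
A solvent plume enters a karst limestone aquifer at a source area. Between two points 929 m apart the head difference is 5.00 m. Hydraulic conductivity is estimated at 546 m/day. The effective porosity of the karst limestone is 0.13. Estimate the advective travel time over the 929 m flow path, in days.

41.1

Hydraulic gradient i = Δh / L = 5.00 / 929 = 0.005382.
Darcy flux q = K · i = 546.0 × 0.005382 = 2.939 m/day.
Seepage velocity v = q / n_e = 2.939 / 0.13 = 22.60 m/day.
Travel time t = L / v = 929 / 22.60 = 41.10 days.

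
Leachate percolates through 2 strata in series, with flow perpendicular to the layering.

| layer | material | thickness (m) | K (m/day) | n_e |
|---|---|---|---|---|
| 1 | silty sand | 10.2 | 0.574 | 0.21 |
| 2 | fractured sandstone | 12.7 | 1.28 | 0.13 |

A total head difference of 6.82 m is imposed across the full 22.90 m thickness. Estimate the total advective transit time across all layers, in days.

With flow normal to the layers, continuity requires the same specific discharge q through every layer.
Σ(b_i/K_i) = 10.2/0.574 + 12.7/1.28 = 27.69 d.
q = Δh / Σ(b_i/K_i) = 6.82 / 27.69 = 0.2463 m/day.
In each layer the seepage velocity is v_i = q/n_i, so the layer transit time is t_i = b_i·n_i / q:
  layer 1 (silty sand): t_1 = 10.2 × 0.21 / 0.2463 = 8.697 d
  layer 2 (fractured sandstone): t_2 = 12.7 × 0.13 / 0.2463 = 6.704 d
Total t = Σ t_i = 15.40 days.

15.4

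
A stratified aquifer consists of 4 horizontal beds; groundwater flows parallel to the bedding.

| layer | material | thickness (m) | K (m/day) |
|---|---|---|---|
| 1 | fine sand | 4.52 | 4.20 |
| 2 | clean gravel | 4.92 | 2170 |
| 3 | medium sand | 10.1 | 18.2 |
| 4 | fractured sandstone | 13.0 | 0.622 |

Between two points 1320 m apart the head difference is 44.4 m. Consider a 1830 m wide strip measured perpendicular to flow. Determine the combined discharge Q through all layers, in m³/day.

670000

Flow is parallel to layering, so each bed carries its own Darcy discharge and the transmissivities add.
Σ(K_i·b_i) = 4.20×4.52 + 2170×4.92 + 18.2×10.1 + 0.622×13.0 = 10887 m²/day.
Hydraulic gradient i = Δh / L = 44.4 / 1320 = 0.03364.
Q = Σ(K_i·b_i) · W · i = 10887 × 1830 × 0.03364 = 6.702e+05 m³/day.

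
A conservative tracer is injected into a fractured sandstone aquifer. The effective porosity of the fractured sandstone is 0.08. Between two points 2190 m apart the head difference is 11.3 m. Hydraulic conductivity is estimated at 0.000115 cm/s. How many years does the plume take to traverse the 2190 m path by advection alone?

936

Convert K: 0.000115 cm/s × 864 = 0.09936 m/day.
Hydraulic gradient i = Δh / L = 11.3 / 2190 = 0.005160.
Darcy flux q = K · i = 0.09936 × 0.005160 = 0.0005127 m/day.
Seepage velocity v = q / n_e = 0.0005127 / 0.08 = 0.006408 m/day.
Travel time t = L / v = 2190 / 0.006408 = 3.417e+05 days = 935.6 years.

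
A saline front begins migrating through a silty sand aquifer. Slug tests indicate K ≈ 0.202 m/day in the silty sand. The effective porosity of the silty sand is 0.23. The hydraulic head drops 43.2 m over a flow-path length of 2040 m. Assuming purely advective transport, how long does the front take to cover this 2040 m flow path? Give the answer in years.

Hydraulic gradient i = Δh / L = 43.2 / 2040 = 0.02118.
Darcy flux q = K · i = 0.2020 × 0.02118 = 0.004278 m/day.
Seepage velocity v = q / n_e = 0.004278 / 0.23 = 0.01860 m/day.
Travel time t = L / v = 2040 / 0.01860 = 1.097e+05 days = 300.3 years.

300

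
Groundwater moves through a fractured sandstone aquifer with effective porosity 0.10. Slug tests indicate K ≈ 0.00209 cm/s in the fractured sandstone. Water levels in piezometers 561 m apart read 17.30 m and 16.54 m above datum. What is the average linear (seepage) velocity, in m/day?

Convert K: 0.00209 cm/s × 864 = 1.806 m/day.
Hydraulic gradient i = (17.30 − 16.54) / 561 = 0.76 / 561 = 0.001355.
Darcy flux q = K · i = 1.806 × 0.001355 = 0.002446 m/day.
Seepage velocity v = q / n_e = 0.002446 / 0.10 = 0.02446 m/day.

0.0245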